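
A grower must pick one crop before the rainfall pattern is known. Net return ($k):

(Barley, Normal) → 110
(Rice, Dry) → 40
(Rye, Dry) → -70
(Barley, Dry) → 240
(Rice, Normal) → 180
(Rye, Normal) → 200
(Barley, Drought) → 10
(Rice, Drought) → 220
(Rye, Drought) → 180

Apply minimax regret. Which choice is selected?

Column bests: Drought=220, Dry=240, Normal=200.
Barley regrets: 210, 0, 90 → max 210
Rye regrets: 40, 310, 0 → max 310
Rice regrets: 0, 200, 20 → max 200
Smallest max regret = 200 → Rice.

Rice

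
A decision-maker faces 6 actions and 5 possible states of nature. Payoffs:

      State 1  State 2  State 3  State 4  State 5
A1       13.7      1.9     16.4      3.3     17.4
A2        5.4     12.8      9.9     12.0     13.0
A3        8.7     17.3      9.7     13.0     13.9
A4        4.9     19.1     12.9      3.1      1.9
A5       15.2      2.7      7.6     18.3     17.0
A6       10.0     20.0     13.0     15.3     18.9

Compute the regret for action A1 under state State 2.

18.1

Best payoff under State 2 is 20.0.
Regret = 20.0 − 1.9 = 18.1.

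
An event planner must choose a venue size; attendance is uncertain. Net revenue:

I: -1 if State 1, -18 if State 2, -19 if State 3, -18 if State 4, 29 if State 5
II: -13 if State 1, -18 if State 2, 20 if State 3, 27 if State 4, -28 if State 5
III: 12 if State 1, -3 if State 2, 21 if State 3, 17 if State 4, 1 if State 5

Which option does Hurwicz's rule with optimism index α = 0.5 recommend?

III

I: 0.5·29 + 0.5·(-19) = 5
II: 0.5·27 + 0.5·(-28) = -0.5
III: 0.5·21 + 0.5·(-3) = 9
Highest Hurwicz score = 9 → III.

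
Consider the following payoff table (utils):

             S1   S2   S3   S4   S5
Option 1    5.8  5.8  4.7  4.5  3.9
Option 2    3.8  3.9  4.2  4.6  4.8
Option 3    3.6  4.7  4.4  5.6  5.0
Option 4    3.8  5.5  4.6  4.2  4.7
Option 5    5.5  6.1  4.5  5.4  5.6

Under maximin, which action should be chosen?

Option 5

Row minima: Option 1=3.9, Option 2=3.8, Option 3=3.6, Option 4=3.8, Option 5=4.5
Best worst-case = 4.5 → Option 5.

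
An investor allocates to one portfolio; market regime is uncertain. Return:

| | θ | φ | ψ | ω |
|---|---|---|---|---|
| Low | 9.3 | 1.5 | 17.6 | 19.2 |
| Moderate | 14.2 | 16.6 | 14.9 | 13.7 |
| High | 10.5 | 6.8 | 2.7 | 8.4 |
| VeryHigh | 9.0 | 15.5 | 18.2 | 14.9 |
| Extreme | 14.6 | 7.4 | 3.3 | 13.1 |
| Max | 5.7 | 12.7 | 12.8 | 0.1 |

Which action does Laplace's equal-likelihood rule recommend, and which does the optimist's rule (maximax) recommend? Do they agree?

Row averages: Low=11.9, Moderate=14.85, High=7.1, VeryHigh=14.4, Extreme=9.6, Max=7.825
Highest average = 14.85 → Moderate.
Row maxima: Low=19.2, Moderate=16.6, High=10.5, VeryHigh=18.2, Extreme=14.6, Max=12.8
Best best-case = 19.2 → Low.

laplace → Moderate; maximax → Low (disagree)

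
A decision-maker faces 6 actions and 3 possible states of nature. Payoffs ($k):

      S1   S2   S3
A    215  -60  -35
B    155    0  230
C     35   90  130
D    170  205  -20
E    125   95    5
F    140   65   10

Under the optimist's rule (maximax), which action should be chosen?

B

Row maxima: A=215, B=230, C=130, D=205, E=125, F=140
Best best-case = 230 → B.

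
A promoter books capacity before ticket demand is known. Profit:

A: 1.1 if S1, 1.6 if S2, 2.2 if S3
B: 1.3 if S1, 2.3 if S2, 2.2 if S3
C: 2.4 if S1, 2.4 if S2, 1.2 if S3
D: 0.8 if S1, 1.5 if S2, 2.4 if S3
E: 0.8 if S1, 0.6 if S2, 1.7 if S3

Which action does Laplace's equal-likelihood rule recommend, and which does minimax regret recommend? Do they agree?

Row averages: A=49/30, B=29/15, C=2, D=47/30, E=31/30
Highest average = 2 → C.
Column bests: S1=2.4, S2=2.4, S3=2.4.
A regrets: 1.3, 0.8, 0.2 → max 1.3
B regrets: 1.1, 0.1, 0.2 → max 1.1
C regrets: 0.0, 0.0, 1.2 → max 1.2
D regrets: 1.6, 0.9, 0.0 → max 1.6
E regrets: 1.6, 1.8, 0.7 → max 1.8
Smallest max regret = 1.1 → B.

laplace → C; minimax regret → B (disagree)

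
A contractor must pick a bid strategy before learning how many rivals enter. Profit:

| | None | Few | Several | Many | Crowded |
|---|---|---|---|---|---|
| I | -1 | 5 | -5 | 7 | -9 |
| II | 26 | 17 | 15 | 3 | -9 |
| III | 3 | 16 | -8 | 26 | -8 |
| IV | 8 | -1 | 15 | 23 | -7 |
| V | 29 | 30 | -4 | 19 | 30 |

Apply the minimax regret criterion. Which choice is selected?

Column bests: None=29, Few=30, Several=15, Many=26, Crowded=30.
I regrets: 30, 25, 20, 19, 39 → max 39
II regrets: 3, 13, 0, 23, 39 → max 39
III regrets: 26, 14, 23, 0, 38 → max 38
IV regrets: 21, 31, 0, 3, 37 → max 37
V regrets: 0, 0, 19, 7, 0 → max 19
Smallest max regret = 19 → V.

V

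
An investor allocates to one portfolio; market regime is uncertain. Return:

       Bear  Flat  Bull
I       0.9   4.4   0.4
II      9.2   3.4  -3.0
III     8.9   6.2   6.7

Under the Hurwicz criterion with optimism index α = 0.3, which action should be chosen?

I: 0.3·4.4 + 0.7·0.4 = 1.6
II: 0.3·9.2 + 0.7·(-3.0) = 0.66
III: 0.3·8.9 + 0.7·6.2 = 7.01
Highest Hurwicz score = 7.01 → III.

III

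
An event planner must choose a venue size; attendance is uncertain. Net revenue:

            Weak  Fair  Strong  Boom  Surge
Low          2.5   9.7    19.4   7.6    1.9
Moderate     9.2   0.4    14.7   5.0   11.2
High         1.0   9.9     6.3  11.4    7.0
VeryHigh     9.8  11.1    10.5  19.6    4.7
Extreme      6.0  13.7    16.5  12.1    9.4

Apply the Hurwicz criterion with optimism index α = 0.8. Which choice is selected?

Low: 0.8·19.4 + 0.2·1.9 = 15.9
Moderate: 0.8·14.7 + 0.2·0.4 = 11.84
High: 0.8·11.4 + 0.2·1.0 = 9.32
VeryHigh: 0.8·19.6 + 0.2·4.7 = 16.62
Extreme: 0.8·16.5 + 0.2·6.0 = 14.4
Highest Hurwicz score = 16.62 → VeryHigh.

VeryHigh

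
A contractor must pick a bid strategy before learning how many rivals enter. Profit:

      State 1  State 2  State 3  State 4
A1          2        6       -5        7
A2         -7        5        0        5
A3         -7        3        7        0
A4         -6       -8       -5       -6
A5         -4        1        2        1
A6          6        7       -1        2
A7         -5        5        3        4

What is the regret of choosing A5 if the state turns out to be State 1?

10

Best payoff under State 1 is 6.
Regret = 6 − (-4) = 10.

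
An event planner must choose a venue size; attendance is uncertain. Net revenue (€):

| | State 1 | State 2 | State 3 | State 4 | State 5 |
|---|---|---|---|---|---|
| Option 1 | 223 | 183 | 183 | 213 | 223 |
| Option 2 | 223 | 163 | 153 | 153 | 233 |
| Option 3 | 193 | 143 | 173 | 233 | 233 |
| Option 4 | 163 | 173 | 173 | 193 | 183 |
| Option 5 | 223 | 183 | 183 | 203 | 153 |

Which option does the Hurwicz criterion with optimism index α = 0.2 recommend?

Option 1: 0.2·223 + 0.8·183 = 191
Option 2: 0.2·233 + 0.8·153 = 169
Option 3: 0.2·233 + 0.8·143 = 161
Option 4: 0.2·193 + 0.8·163 = 169
Option 5: 0.2·223 + 0.8·153 = 167
Highest Hurwicz score = 191 → Option 1.

Option 1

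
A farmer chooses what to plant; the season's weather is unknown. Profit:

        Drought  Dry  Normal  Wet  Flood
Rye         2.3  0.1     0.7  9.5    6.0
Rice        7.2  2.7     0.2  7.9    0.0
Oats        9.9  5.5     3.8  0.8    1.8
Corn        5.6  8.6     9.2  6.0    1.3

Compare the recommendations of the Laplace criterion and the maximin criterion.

laplace → Corn; maximin → Corn (agree)

Row averages: Rye=3.72, Rice=3.6, Oats=4.36, Corn=6.14
Highest average = 6.14 → Corn.
Row minima: Rye=0.1, Rice=0.0, Oats=0.8, Corn=1.3
Best worst-case = 1.3 → Corn.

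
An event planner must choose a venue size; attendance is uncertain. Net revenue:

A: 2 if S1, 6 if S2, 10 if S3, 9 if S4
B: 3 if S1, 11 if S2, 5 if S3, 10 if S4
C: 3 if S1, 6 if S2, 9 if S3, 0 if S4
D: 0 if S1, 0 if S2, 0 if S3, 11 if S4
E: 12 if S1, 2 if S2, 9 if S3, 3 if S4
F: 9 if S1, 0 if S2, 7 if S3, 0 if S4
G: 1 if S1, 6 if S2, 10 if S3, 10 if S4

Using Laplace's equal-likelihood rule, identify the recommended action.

B

Row averages: A=6.75, B=7.25, C=4.5, D=2.75, E=6.5, F=4, G=6.75
Highest average = 7.25 → B.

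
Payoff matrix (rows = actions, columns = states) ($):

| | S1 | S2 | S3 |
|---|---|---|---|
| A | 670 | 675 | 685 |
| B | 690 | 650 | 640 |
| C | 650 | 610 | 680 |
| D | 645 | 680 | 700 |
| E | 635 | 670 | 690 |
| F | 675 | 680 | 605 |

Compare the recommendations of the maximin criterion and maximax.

maximin → A; maximax → D (disagree)

Row minima: A=670, B=640, C=610, D=645, E=635, F=605
Best worst-case = 670 → A.
Row maxima: A=685, B=690, C=680, D=700, E=690, F=680
Best best-case = 700 → D.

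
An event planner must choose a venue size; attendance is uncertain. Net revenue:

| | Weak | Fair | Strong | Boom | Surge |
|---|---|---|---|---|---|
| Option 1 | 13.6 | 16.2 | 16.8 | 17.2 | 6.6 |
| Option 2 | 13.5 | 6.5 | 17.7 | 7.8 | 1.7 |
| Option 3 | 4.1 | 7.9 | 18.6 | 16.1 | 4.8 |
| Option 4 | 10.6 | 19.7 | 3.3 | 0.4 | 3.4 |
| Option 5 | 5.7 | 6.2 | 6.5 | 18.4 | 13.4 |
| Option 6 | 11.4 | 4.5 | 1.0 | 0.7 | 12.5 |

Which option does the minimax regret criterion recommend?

Option 1

Column bests: Weak=13.6, Fair=19.7, Strong=18.6, Boom=18.4, Surge=13.4.
Option 1 regrets: 0.0, 3.5, 1.8, 1.2, 6.8 → max 6.8
Option 2 regrets: 0.1, 13.2, 0.9, 10.6, 11.7 → max 13.2
Option 3 regrets: 9.5, 11.8, 0.0, 2.3, 8.6 → max 11.8
Option 4 regrets: 3.0, 0.0, 15.3, 18.0, 10.0 → max 18.0
Option 5 regrets: 7.9, 13.5, 12.1, 0.0, 0.0 → max 13.5
Option 6 regrets: 2.2, 15.2, 17.6, 17.7, 0.9 → max 17.7
Smallest max regret = 6.8 → Option 1.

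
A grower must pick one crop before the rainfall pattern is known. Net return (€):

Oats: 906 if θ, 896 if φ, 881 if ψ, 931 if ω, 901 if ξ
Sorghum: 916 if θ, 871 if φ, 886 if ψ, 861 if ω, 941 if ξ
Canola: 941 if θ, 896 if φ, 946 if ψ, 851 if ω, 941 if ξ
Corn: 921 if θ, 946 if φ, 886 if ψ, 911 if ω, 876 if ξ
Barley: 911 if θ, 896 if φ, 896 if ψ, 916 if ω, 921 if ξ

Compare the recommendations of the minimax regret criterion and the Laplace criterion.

minimax regret → Barley; laplace → Canola (disagree)

Column bests: θ=941, φ=946, ψ=946, ω=931, ξ=941.
Oats regrets: 35, 50, 65, 0, 40 → max 65
Sorghum regrets: 25, 75, 60, 70, 0 → max 75
Canola regrets: 0, 50, 0, 80, 0 → max 80
Corn regrets: 20, 0, 60, 20, 65 → max 65
Barley regrets: 30, 50, 50, 15, 20 → max 50
Smallest max regret = 50 → Barley.
Row averages: Oats=903, Sorghum=895, Canola=915, Corn=908, Barley=908
Highest average = 915 → Canola.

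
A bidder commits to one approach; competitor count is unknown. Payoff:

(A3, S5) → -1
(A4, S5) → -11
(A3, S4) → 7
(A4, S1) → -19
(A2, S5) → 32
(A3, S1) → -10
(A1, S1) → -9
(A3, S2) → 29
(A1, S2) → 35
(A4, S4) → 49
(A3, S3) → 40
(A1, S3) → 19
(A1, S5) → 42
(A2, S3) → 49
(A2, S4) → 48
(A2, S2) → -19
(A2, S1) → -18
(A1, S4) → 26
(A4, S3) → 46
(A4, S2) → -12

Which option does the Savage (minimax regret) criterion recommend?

A1

Column bests: S1=-9, S2=35, S3=49, S4=49, S5=42.
A1 regrets: 0, 0, 30, 23, 0 → max 30
A2 regrets: 9, 54, 0, 1, 10 → max 54
A3 regrets: 1, 6, 9, 42, 43 → max 43
A4 regrets: 10, 47, 3, 0, 53 → max 53
Smallest max regret = 30 → A1.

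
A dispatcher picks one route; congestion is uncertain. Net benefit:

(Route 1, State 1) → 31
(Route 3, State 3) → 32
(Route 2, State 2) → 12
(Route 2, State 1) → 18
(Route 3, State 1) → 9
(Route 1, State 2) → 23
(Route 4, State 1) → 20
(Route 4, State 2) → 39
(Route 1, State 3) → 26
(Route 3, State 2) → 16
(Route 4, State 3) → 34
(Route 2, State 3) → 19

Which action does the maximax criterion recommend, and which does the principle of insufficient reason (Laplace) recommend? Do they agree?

Row maxima: Route 1=31, Route 2=19, Route 3=32, Route 4=39
Best best-case = 39 → Route 4.
Row averages: Route 1=80/3, Route 2=49/3, Route 3=19, Route 4=31
Highest average = 31 → Route 4.

maximax → Route 4; laplace → Route 4 (agree)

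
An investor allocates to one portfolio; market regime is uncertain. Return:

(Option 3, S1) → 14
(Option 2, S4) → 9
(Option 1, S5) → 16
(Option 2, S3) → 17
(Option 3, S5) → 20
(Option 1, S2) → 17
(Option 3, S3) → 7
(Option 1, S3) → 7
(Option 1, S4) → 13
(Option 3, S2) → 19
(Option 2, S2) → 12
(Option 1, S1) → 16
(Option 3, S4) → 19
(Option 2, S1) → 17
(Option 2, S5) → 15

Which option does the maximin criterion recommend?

Option 2

Row minima: Option 1=7, Option 2=9, Option 3=7
Best worst-case = 9 → Option 2.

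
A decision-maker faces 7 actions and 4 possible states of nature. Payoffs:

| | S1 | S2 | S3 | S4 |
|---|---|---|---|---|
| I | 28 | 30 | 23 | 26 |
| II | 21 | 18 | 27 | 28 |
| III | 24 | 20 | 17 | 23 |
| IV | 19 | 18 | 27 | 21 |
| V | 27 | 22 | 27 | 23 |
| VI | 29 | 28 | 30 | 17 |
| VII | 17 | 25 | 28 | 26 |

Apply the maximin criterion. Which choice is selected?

Row minima: I=23, II=18, III=17, IV=18, V=22, VI=17, VII=17
Best worst-case = 23 → I.

I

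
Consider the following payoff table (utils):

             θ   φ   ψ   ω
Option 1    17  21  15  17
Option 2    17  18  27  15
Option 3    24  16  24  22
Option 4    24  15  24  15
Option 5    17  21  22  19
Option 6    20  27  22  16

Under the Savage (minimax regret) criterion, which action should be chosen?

Option 6

Column bests: θ=24, φ=27, ψ=27, ω=22.
Option 1 regrets: 7, 6, 12, 5 → max 12
Option 2 regrets: 7, 9, 0, 7 → max 9
Option 3 regrets: 0, 11, 3, 0 → max 11
Option 4 regrets: 0, 12, 3, 7 → max 12
Option 5 regrets: 7, 6, 5, 3 → max 7
Option 6 regrets: 4, 0, 5, 6 → max 6
Smallest max regret = 6 → Option 6.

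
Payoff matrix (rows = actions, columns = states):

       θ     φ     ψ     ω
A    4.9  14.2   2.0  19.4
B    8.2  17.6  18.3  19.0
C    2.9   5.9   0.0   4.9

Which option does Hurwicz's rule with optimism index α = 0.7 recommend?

A: 0.7·19.4 + 0.3·2.0 = 14.18
B: 0.7·19.0 + 0.3·8.2 = 15.76
C: 0.7·5.9 + 0.3·0.0 = 4.13
Highest Hurwicz score = 15.76 → B.

B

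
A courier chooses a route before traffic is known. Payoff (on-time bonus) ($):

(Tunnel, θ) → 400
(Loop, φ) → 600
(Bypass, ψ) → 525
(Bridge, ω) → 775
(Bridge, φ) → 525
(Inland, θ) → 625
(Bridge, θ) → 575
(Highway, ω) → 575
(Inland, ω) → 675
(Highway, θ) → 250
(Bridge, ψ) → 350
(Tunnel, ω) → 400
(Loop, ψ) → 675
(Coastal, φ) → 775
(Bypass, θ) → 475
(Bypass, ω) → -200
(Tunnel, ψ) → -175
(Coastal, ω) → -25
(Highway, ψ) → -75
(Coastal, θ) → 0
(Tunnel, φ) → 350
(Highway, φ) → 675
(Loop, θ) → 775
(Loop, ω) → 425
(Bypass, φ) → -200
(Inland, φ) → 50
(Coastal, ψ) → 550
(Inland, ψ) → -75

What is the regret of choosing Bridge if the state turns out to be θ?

Best payoff under θ is 775.
Regret = 775 − 575 = 200.

200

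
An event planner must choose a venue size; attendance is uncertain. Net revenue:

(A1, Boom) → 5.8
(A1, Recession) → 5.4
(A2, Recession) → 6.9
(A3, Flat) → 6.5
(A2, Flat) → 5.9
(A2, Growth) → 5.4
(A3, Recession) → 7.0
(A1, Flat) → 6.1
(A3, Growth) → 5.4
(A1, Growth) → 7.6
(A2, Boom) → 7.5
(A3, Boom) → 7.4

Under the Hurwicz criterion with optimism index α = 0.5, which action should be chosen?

A1

A1: 0.5·7.6 + 0.5·5.4 = 6.5
A2: 0.5·7.5 + 0.5·5.4 = 6.45
A3: 0.5·7.4 + 0.5·5.4 = 6.4
Highest Hurwicz score = 6.5 → A1.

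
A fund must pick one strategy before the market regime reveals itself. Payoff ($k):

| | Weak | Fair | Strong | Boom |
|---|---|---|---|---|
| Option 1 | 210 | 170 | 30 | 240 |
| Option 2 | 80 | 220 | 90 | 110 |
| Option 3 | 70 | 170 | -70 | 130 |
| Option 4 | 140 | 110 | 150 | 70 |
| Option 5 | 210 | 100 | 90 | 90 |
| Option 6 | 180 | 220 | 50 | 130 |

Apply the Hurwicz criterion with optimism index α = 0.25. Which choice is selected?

Option 5

Option 1: 0.25·240 + 0.75·30 = 82.5
Option 2: 0.25·220 + 0.75·80 = 115
Option 3: 0.25·170 + 0.75·(-70) = -10
Option 4: 0.25·150 + 0.75·70 = 90
Option 5: 0.25·210 + 0.75·90 = 120
Option 6: 0.25·220 + 0.75·50 = 92.5
Highest Hurwicz score = 120 → Option 5.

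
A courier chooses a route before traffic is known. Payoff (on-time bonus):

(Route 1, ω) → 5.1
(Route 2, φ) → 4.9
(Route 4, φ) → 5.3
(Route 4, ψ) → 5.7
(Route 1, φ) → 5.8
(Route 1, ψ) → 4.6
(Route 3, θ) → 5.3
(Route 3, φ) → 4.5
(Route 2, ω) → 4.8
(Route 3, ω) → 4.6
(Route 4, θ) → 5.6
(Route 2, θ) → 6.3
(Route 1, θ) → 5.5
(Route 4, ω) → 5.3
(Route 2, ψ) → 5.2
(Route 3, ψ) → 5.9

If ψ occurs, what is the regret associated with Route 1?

1.3

Best payoff under ψ is 5.9.
Regret = 5.9 − 4.6 = 1.3.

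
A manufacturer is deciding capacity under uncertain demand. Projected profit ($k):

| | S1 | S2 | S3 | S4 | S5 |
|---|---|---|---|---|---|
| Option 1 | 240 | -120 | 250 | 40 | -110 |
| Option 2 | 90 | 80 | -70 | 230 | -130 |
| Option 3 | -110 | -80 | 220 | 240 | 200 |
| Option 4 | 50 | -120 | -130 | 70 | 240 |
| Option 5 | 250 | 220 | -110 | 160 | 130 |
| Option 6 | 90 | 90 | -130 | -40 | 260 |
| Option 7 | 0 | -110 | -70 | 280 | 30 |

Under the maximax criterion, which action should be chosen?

Option 7

Row maxima: Option 1=250, Option 2=230, Option 3=240, Option 4=240, Option 5=250, Option 6=260, Option 7=280
Best best-case = 280 → Option 7.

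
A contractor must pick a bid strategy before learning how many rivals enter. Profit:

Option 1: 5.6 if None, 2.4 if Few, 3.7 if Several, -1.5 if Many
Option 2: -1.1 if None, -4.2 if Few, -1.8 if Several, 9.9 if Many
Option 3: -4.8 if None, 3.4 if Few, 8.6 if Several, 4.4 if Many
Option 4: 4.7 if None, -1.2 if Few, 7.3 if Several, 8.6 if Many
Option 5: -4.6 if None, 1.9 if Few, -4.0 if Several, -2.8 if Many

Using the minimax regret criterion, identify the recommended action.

Option 4

Column bests: None=5.6, Few=3.4, Several=8.6, Many=9.9.
Option 1 regrets: 0.0, 1.0, 4.9, 11.4 → max 11.4
Option 2 regrets: 6.7, 7.6, 10.4, 0.0 → max 10.4
Option 3 regrets: 10.4, 0.0, 0.0, 5.5 → max 10.4
Option 4 regrets: 0.9, 4.6, 1.3, 1.3 → max 4.6
Option 5 regrets: 10.2, 1.5, 12.6, 12.7 → max 12.7
Smallest max regret = 4.6 → Option 4.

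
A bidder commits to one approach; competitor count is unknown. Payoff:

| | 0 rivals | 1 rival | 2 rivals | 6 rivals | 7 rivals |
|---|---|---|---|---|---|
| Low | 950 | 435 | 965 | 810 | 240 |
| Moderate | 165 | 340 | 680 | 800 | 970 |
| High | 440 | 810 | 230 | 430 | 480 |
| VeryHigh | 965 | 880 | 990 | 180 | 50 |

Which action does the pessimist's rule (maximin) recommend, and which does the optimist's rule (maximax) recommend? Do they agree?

Row minima: Low=240, Moderate=165, High=230, VeryHigh=50
Best worst-case = 240 → Low.
Row maxima: Low=965, Moderate=970, High=810, VeryHigh=990
Best best-case = 990 → VeryHigh.

maximin → Low; maximax → VeryHigh (disagree)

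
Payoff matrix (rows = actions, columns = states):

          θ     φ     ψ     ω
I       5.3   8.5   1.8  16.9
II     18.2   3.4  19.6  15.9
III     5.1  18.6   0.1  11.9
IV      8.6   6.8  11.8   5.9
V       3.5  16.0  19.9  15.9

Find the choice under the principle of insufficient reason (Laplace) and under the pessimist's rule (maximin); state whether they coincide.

laplace → II; maximin → IV (disagree)

Row averages: I=8.125, II=14.275, III=8.925, IV=8.275, V=13.825
Highest average = 14.275 → II.
Row minima: I=1.8, II=3.4, III=0.1, IV=5.9, V=3.5
Best worst-case = 5.9 → IV.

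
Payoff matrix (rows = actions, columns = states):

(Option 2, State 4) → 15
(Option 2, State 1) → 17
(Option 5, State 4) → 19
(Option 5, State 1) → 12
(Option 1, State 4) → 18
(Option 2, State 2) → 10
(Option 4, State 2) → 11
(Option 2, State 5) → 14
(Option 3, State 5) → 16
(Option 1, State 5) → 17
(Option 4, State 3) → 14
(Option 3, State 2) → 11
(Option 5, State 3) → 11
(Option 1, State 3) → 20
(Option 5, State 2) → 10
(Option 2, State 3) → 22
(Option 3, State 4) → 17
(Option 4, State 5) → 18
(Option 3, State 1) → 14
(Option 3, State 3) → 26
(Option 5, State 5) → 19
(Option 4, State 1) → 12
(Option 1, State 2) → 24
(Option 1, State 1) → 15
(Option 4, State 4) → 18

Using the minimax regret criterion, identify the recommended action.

Option 1

Column bests: State 1=17, State 2=24, State 3=26, State 4=19, State 5=19.
Option 1 regrets: 2, 0, 6, 1, 2 → max 6
Option 2 regrets: 0, 14, 4, 4, 5 → max 14
Option 3 regrets: 3, 13, 0, 2, 3 → max 13
Option 4 regrets: 5, 13, 12, 1, 1 → max 13
Option 5 regrets: 5, 14, 15, 0, 0 → max 15
Smallest max regret = 6 → Option 1.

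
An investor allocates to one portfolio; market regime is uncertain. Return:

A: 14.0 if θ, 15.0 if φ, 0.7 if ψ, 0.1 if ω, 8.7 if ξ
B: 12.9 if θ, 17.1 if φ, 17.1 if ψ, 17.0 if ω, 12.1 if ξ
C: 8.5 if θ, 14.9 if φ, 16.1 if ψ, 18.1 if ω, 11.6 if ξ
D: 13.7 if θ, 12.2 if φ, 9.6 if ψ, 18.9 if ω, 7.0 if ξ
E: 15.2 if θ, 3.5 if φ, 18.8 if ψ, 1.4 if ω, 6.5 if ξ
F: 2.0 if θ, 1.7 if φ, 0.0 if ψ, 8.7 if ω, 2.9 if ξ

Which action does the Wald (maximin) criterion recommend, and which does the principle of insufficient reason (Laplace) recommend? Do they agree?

maximin → B; laplace → B (agree)

Row minima: A=0.1, B=12.1, C=8.5, D=7.0, E=1.4, F=0.0
Best worst-case = 12.1 → B.
Row averages: A=7.7, B=15.24, C=13.84, D=12.28, E=9.08, F=3.06
Highest average = 15.24 → B.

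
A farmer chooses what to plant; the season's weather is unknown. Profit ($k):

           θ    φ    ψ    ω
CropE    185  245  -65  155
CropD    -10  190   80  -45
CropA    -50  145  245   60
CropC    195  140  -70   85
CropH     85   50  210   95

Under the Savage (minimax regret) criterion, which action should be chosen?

Column bests: θ=195, φ=245, ψ=245, ω=155.
CropE regrets: 10, 0, 310, 0 → max 310
CropD regrets: 205, 55, 165, 200 → max 205
CropA regrets: 245, 100, 0, 95 → max 245
CropC regrets: 0, 105, 315, 70 → max 315
CropH regrets: 110, 195, 35, 60 → max 195
Smallest max regret = 195 → CropH.

CropH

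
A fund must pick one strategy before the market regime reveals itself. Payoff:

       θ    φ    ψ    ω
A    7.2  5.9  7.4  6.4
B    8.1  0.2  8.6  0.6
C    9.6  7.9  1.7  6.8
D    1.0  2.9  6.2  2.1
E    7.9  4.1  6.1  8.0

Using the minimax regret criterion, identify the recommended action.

Column bests: θ=9.6, φ=7.9, ψ=8.6, ω=8.0.
A regrets: 2.4, 2.0, 1.2, 1.6 → max 2.4
B regrets: 1.5, 7.7, 0.0, 7.4 → max 7.7
C regrets: 0.0, 0.0, 6.9, 1.2 → max 6.9
D regrets: 8.6, 5.0, 2.4, 5.9 → max 8.6
E regrets: 1.7, 3.8, 2.5, 0.0 → max 3.8
Smallest max regret = 2.4 → A.

A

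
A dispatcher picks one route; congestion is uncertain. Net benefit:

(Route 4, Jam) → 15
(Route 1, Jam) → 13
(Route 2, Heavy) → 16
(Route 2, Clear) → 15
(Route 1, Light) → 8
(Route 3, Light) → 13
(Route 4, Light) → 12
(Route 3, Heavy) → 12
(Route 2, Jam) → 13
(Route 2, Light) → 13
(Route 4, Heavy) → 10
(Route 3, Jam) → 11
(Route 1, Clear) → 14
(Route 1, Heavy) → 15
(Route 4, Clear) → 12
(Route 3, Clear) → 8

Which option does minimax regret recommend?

Route 2

Column bests: Clear=15, Light=13, Heavy=16, Jam=15.
Route 1 regrets: 1, 5, 1, 2 → max 5
Route 2 regrets: 0, 0, 0, 2 → max 2
Route 3 regrets: 7, 0, 4, 4 → max 7
Route 4 regrets: 3, 1, 6, 0 → max 6
Smallest max regret = 2 → Route 2.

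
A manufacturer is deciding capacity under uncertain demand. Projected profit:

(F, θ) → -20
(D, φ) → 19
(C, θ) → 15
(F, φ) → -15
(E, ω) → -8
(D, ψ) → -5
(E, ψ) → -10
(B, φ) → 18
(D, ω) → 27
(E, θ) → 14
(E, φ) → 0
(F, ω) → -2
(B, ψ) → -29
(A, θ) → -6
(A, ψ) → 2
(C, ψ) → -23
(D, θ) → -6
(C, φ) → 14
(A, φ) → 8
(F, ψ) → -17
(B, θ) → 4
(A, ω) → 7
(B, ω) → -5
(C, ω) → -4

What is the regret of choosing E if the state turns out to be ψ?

12

Best payoff under ψ is 2.
Regret = 2 − (-10) = 12.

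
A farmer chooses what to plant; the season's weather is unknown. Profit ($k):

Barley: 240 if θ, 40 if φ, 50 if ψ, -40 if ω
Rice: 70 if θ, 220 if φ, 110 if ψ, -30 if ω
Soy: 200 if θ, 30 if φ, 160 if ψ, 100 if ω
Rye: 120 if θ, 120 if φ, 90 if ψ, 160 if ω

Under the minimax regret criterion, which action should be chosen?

Rye

Column bests: θ=240, φ=220, ψ=160, ω=160.
Barley regrets: 0, 180, 110, 200 → max 200
Rice regrets: 170, 0, 50, 190 → max 190
Soy regrets: 40, 190, 0, 60 → max 190
Rye regrets: 120, 100, 70, 0 → max 120
Smallest max regret = 120 → Rye.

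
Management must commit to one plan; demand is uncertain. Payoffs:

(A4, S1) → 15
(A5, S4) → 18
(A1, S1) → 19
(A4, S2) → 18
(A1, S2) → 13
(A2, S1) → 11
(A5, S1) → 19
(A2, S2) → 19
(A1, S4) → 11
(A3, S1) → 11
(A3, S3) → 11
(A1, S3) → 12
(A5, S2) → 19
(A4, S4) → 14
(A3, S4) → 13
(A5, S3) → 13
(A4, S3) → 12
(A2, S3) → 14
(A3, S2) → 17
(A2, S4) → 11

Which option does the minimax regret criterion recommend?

Column bests: S1=19, S2=19, S3=14, S4=18.
A1 regrets: 0, 6, 2, 7 → max 7
A2 regrets: 8, 0, 0, 7 → max 8
A3 regrets: 8, 2, 3, 5 → max 8
A4 regrets: 4, 1, 2, 4 → max 4
A5 regrets: 0, 0, 1, 0 → max 1
Smallest max regret = 1 → A5.

A5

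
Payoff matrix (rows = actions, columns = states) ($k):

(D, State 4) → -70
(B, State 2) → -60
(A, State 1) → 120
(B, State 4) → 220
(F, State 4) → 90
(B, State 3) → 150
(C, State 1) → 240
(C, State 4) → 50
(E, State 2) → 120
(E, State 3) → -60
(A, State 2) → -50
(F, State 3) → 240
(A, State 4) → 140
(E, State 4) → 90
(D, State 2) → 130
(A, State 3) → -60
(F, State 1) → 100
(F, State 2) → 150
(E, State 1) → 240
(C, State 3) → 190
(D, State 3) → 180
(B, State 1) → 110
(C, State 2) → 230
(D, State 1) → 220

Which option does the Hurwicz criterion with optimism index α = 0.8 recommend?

F

A: 0.8·140 + 0.2·(-60) = 100
B: 0.8·220 + 0.2·(-60) = 164
C: 0.8·240 + 0.2·50 = 202
D: 0.8·220 + 0.2·(-70) = 162
E: 0.8·240 + 0.2·(-60) = 180
F: 0.8·240 + 0.2·90 = 210
Highest Hurwicz score = 210 → F.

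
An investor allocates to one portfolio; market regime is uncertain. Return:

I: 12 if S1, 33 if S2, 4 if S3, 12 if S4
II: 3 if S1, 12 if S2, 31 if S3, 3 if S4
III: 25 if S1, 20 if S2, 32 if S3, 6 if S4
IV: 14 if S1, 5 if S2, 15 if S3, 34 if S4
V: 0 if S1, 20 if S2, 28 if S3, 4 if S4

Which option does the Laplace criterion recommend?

Row averages: I=15.25, II=12.25, III=20.75, IV=17, V=13
Highest average = 20.75 → III.

III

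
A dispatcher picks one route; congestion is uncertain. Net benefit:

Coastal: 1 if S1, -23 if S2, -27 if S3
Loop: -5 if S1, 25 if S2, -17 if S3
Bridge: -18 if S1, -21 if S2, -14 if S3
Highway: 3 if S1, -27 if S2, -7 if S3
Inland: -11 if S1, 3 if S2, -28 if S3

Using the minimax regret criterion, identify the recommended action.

Loop

Column bests: S1=3, S2=25, S3=-7.
Coastal regrets: 2, 48, 20 → max 48
Loop regrets: 8, 0, 10 → max 10
Bridge regrets: 21, 46, 7 → max 46
Highway regrets: 0, 52, 0 → max 52
Inland regrets: 14, 22, 21 → max 22
Smallest max regret = 10 → Loop.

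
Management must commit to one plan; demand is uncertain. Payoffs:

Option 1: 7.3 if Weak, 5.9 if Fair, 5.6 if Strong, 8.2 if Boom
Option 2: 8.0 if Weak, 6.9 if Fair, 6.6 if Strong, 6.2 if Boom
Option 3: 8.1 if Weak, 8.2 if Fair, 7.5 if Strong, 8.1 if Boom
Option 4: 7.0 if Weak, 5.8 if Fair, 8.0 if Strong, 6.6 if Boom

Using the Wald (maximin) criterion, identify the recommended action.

Option 3

Row minima: Option 1=5.6, Option 2=6.2, Option 3=7.5, Option 4=5.8
Best worst-case = 7.5 → Option 3.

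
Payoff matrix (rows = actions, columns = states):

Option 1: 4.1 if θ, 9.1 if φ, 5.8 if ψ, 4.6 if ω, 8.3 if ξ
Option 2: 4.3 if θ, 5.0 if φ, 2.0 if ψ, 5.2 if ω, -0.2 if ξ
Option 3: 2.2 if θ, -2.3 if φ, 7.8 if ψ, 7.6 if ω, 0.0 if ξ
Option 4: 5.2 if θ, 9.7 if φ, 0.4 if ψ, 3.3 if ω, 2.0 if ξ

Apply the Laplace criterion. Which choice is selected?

Option 1

Row averages: Option 1=6.38, Option 2=3.26, Option 3=3.06, Option 4=4.12
Highest average = 6.38 → Option 1.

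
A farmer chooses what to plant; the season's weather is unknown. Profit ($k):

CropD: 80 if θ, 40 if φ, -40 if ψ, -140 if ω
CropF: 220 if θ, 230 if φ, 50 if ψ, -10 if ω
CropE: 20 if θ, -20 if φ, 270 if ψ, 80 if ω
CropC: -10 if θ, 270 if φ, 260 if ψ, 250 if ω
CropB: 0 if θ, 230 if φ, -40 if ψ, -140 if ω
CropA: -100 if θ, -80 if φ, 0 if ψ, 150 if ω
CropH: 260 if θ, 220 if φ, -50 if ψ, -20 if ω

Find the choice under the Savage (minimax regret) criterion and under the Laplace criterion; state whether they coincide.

Column bests: θ=260, φ=270, ψ=270, ω=250.
CropD regrets: 180, 230, 310, 390 → max 390
CropF regrets: 40, 40, 220, 260 → max 260
CropE regrets: 240, 290, 0, 170 → max 290
CropC regrets: 270, 0, 10, 0 → max 270
CropB regrets: 260, 40, 310, 390 → max 390
CropA regrets: 360, 350, 270, 100 → max 360
CropH regrets: 0, 50, 320, 270 → max 320
Smallest max regret = 260 → CropF.
Row averages: CropD=-15, CropF=122.5, CropE=87.5, CropC=192.5, CropB=12.5, CropA=-7.5, CropH=102.5
Highest average = 192.5 → CropC.

minimax regret → CropF; laplace → CropC (disagree)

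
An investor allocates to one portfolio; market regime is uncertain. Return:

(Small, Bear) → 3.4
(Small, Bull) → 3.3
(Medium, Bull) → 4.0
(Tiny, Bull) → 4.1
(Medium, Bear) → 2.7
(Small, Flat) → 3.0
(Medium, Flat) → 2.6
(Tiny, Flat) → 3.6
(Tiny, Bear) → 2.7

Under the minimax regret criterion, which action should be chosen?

Column bests: Bear=3.4, Flat=3.6, Bull=4.1.
Tiny regrets: 0.7, 0.0, 0.0 → max 0.7
Small regrets: 0.0, 0.6, 0.8 → max 0.8
Medium regrets: 0.7, 1.0, 0.1 → max 1.0
Smallest max regret = 0.7 → Tiny.

Tiny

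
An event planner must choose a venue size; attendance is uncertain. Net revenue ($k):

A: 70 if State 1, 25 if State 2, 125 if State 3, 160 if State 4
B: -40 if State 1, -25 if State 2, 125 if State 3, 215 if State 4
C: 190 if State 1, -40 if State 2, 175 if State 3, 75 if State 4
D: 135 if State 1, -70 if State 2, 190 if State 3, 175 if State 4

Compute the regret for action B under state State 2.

50

Best payoff under State 2 is 25.
Regret = 25 − (-25) = 50.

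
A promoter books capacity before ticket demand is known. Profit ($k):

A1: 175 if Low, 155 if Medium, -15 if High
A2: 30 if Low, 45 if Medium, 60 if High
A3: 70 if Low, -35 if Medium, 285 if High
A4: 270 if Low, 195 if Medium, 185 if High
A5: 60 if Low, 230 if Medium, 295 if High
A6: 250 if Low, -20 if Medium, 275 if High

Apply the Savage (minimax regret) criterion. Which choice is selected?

A4

Column bests: Low=270, Medium=230, High=295.
A1 regrets: 95, 75, 310 → max 310
A2 regrets: 240, 185, 235 → max 240
A3 regrets: 200, 265, 10 → max 265
A4 regrets: 0, 35, 110 → max 110
A5 regrets: 210, 0, 0 → max 210
A6 regrets: 20, 250, 20 → max 250
Smallest max regret = 110 → A4.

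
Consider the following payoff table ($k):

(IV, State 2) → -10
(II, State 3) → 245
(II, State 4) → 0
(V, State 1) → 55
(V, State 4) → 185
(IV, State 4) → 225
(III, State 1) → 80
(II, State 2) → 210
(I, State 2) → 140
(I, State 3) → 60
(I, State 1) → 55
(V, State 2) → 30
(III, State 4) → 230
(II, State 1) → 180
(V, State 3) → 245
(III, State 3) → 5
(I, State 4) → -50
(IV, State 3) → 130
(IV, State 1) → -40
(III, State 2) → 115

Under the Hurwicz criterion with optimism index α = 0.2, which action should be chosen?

I: 0.2·140 + 0.8·(-50) = -12
II: 0.2·245 + 0.8·0 = 49
III: 0.2·230 + 0.8·5 = 50
IV: 0.2·225 + 0.8·(-40) = 13
V: 0.2·245 + 0.8·30 = 73
Highest Hurwicz score = 73 → V.

V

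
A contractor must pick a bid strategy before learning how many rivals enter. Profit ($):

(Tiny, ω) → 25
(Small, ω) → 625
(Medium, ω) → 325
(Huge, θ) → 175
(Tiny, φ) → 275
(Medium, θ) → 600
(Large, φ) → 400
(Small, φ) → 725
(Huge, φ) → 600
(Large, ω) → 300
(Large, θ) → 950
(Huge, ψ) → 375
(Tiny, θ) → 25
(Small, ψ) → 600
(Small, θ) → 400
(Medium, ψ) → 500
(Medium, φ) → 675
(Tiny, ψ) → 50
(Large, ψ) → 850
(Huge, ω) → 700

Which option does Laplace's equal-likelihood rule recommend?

Large

Row averages: Tiny=93.75, Small=587.5, Medium=525, Large=625, Huge=462.5
Highest average = 625 → Large.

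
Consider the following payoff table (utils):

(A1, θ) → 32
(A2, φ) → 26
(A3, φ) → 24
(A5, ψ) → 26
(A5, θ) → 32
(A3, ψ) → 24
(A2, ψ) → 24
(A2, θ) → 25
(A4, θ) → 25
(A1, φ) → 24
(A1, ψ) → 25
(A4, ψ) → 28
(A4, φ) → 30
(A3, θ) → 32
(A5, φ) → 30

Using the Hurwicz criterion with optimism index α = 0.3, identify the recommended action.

A5

A1: 0.3·32 + 0.7·24 = 26.4
A2: 0.3·26 + 0.7·24 = 24.6
A3: 0.3·32 + 0.7·24 = 26.4
A4: 0.3·30 + 0.7·25 = 26.5
A5: 0.3·32 + 0.7·26 = 27.8
Highest Hurwicz score = 27.8 → A5.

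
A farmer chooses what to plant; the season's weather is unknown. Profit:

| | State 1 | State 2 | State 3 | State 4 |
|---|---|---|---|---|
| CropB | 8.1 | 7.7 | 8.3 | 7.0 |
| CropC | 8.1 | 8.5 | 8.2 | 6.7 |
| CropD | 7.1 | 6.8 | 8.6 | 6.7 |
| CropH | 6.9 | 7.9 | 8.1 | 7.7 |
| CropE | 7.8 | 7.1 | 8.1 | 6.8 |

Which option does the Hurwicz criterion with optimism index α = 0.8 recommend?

CropB: 0.8·8.3 + 0.2·7.0 = 8.04
CropC: 0.8·8.5 + 0.2·6.7 = 8.14
CropD: 0.8·8.6 + 0.2·6.7 = 8.22
CropH: 0.8·8.1 + 0.2·6.9 = 7.86
CropE: 0.8·8.1 + 0.2·6.8 = 7.84
Highest Hurwicz score = 8.22 → CropD.

CropD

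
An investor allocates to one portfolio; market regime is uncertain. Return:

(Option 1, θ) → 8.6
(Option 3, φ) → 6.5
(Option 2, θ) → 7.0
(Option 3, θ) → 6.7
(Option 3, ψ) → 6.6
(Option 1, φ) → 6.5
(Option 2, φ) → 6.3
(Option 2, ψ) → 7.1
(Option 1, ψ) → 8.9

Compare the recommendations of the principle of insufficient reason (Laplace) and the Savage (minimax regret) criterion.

laplace → Option 1; minimax regret → Option 1 (agree)

Row averages: Option 1=8, Option 2=6.8, Option 3=6.6
Highest average = 8 → Option 1.
Column bests: θ=8.6, φ=6.5, ψ=8.9.
Option 1 regrets: 0.0, 0.0, 0.0 → max 0.0
Option 2 regrets: 1.6, 0.2, 1.8 → max 1.8
Option 3 regrets: 1.9, 0.0, 2.3 → max 2.3
Smallest max regret = 0.0 → Option 1.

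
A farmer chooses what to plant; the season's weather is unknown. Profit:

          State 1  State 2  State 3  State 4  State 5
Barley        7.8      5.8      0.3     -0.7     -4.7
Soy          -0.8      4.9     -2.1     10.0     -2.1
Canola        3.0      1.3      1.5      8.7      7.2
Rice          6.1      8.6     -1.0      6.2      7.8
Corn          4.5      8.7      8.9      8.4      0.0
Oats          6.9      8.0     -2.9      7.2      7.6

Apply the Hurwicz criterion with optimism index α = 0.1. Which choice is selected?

Canola

Barley: 0.1·7.8 + 0.9·(-4.7) = -3.45
Soy: 0.1·10.0 + 0.9·(-2.1) = -0.89
Canola: 0.1·8.7 + 0.9·1.3 = 2.04
Rice: 0.1·8.6 + 0.9·(-1.0) = -0.04
Corn: 0.1·8.9 + 0.9·0.0 = 0.89
Oats: 0.1·8.0 + 0.9·(-2.9) = -1.81
Highest Hurwicz score = 2.04 → Canola.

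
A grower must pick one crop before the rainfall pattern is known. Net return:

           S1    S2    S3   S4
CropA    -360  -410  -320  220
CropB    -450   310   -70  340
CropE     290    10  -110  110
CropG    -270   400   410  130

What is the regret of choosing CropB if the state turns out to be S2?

90

Best payoff under S2 is 400.
Regret = 400 − 310 = 90.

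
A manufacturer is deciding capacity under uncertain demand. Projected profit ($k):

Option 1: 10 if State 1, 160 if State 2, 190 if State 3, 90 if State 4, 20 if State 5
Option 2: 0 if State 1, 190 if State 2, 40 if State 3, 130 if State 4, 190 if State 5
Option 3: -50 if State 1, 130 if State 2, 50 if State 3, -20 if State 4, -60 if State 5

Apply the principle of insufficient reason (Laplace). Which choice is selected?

Row averages: Option 1=94, Option 2=110, Option 3=10
Highest average = 110 → Option 2.

Option 2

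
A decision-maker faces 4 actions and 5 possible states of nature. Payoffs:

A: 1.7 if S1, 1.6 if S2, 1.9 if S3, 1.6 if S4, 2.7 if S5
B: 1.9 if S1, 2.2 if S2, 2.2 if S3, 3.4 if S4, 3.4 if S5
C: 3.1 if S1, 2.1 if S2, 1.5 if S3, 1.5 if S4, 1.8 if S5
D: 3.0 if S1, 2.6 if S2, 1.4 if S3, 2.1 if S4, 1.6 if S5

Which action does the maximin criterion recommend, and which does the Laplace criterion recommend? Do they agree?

Row minima: A=1.6, B=1.9, C=1.5, D=1.4
Best worst-case = 1.9 → B.
Row averages: A=1.9, B=2.62, C=2, D=2.14
Highest average = 2.62 → B.

maximin → B; laplace → B (agree)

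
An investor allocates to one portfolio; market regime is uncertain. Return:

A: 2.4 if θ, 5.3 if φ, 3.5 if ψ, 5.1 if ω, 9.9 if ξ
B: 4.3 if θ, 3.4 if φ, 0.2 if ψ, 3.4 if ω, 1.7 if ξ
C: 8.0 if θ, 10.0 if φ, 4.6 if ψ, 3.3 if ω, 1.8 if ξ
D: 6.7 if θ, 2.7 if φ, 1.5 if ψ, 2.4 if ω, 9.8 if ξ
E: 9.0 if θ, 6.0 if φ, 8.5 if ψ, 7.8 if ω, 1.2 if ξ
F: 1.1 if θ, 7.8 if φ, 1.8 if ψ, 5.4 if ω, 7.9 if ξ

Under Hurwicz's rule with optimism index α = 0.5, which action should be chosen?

A

A: 0.5·9.9 + 0.5·2.4 = 6.15
B: 0.5·4.3 + 0.5·0.2 = 2.25
C: 0.5·10.0 + 0.5·1.8 = 5.9
D: 0.5·9.8 + 0.5·1.5 = 5.65
E: 0.5·9.0 + 0.5·1.2 = 5.1
F: 0.5·7.9 + 0.5·1.1 = 4.5
Highest Hurwicz score = 6.15 → A.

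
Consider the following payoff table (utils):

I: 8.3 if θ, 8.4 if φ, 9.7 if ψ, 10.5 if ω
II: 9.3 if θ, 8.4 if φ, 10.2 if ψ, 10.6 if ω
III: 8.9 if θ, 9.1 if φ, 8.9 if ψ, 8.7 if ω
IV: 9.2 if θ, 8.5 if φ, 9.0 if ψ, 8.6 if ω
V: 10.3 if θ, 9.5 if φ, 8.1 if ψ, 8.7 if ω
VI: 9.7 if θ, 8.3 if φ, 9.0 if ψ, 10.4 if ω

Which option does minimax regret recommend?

Column bests: θ=10.3, φ=9.5, ψ=10.2, ω=10.6.
I regrets: 2.0, 1.1, 0.5, 0.1 → max 2.0
II regrets: 1.0, 1.1, 0.0, 0.0 → max 1.1
III regrets: 1.4, 0.4, 1.3, 1.9 → max 1.9
IV regrets: 1.1, 1.0, 1.2, 2.0 → max 2.0
V regrets: 0.0, 0.0, 2.1, 1.9 → max 2.1
VI regrets: 0.6, 1.2, 1.2, 0.2 → max 1.2
Smallest max regret = 1.1 → II.

II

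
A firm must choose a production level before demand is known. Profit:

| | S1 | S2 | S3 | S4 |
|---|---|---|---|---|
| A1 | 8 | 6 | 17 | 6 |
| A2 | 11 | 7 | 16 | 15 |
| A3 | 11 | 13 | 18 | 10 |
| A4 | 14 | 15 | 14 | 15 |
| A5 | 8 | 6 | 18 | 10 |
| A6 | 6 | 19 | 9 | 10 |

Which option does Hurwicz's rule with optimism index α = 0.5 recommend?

A4

A1: 0.5·17 + 0.5·6 = 11.5
A2: 0.5·16 + 0.5·7 = 11.5
A3: 0.5·18 + 0.5·10 = 14
A4: 0.5·15 + 0.5·14 = 14.5
A5: 0.5·18 + 0.5·6 = 12
A6: 0.5·19 + 0.5·6 = 12.5
Highest Hurwicz score = 14.5 → A4.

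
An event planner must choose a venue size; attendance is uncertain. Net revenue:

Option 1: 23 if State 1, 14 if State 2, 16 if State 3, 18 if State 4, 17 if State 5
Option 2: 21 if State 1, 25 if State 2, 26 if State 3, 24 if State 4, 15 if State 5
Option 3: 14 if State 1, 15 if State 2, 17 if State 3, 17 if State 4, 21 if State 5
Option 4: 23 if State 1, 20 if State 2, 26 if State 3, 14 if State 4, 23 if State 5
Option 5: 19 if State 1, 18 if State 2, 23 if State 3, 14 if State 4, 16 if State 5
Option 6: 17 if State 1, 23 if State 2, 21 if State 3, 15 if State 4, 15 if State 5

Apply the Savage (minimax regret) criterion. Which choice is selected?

Column bests: State 1=23, State 2=25, State 3=26, State 4=24, State 5=23.
Option 1 regrets: 0, 11, 10, 6, 6 → max 11
Option 2 regrets: 2, 0, 0, 0, 8 → max 8
Option 3 regrets: 9, 10, 9, 7, 2 → max 10
Option 4 regrets: 0, 5, 0, 10, 0 → max 10
Option 5 regrets: 4, 7, 3, 10, 7 → max 10
Option 6 regrets: 6, 2, 5, 9, 8 → max 9
Smallest max regret = 8 → Option 2.

Option 2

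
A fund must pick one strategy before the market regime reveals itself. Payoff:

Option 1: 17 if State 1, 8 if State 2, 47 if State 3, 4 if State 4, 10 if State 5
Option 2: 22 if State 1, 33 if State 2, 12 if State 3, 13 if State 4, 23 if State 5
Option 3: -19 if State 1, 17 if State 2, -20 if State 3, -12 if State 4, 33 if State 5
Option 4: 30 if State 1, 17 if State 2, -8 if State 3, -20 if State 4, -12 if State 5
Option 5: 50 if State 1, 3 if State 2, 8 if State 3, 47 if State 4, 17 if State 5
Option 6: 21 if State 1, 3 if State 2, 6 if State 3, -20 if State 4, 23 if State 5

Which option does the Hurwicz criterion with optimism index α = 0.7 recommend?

Option 1: 0.7·47 + 0.3·4 = 34.1
Option 2: 0.7·33 + 0.3·12 = 26.7
Option 3: 0.7·33 + 0.3·(-20) = 17.1
Option 4: 0.7·30 + 0.3·(-20) = 15
Option 5: 0.7·50 + 0.3·3 = 35.9
Option 6: 0.7·23 + 0.3·(-20) = 10.1
Highest Hurwicz score = 35.9 → Option 5.

Option 5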